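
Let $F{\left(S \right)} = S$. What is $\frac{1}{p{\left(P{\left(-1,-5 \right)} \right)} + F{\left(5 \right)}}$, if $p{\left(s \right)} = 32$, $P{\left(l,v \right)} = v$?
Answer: $\frac{1}{37} \approx 0.027027$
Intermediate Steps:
$\frac{1}{p{\left(P{\left(-1,-5 \right)} \right)} + F{\left(5 \right)}} = \frac{1}{32 + 5} = \frac{1}{37}$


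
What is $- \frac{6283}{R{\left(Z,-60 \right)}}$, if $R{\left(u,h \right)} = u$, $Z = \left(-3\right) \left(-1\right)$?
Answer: $- \frac{6283}{3} \approx -2094.3$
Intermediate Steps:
$Z = 3$
$- \frac{6283}{R{\left(Z,-60 \right)}} = - \frac{6283}{3}$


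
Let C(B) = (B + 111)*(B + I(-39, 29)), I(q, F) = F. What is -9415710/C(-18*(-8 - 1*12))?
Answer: -3138570/61073 ≈ -51.390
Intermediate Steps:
C(B) = (29 + B)*(111 + B) (C(B) = (B + 111)*(B + 29) = (111 + B)*(29 + B) = (29 + B)*(111 + B))
-9415710/C(-18*(-8 - 1*12)) = -9415710/(3219 + (-18*(-8 - 1*12))² + 140*(-18*(-8 - 1*12))) = -9415710/(3219 + (-18*(-8 - 12))² + 140*(-18*(-8 - 12))) = -9415710/(3219 + (-18*(-20))² + 140*(-18*(-20))) = -9415710/(3219 + 360² + 140*360) = -9415710/(3219 + 129600 + 50400) = -9415710/183219 = -9415710*1/183219 = -3138570/61073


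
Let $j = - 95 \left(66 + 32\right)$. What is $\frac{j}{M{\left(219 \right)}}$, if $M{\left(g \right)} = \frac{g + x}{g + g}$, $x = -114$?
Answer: $-38836$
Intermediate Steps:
$M{\left(g \right)} = \frac{-114 + g}{2 g}$ ($M{\left(g \right)} = \frac{g - 114}{g + g} = \frac{-114 + g}{2 g}$)
$j = -9310$ ($j = \left(-95\right) 98 = -9310$)
$\frac{j}{M{\left(219 \right)}} = - \frac{9310}{\frac{1}{2} \cdot \frac{1}{219} \left(-114 + 219\right)} = - \frac{9310}{\frac{1}{2} \cdot \frac{1}{219} \cdot 105} = - \frac{9310}{\frac{35}{146}} = \left(-9310\right) \frac{146}{35} = -38836$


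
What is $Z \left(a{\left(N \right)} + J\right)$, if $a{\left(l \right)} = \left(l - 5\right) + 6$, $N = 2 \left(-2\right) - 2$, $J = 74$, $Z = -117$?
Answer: $-8073$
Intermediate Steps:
$N = -6$ ($N = -4 - 2 = -6$)
$a{\left(l \right)} = 1 + l$ ($a{\left(l \right)} = \left(-5 + l\right) + 6 = 1 + l$)
$Z \left(a{\left(N \right)} + J\right) = - 117 \left(\left(1 - 6\right) + 74\right) = - 117 \left(-5 + 74\right) = \left(-117\right) 69 = -8073$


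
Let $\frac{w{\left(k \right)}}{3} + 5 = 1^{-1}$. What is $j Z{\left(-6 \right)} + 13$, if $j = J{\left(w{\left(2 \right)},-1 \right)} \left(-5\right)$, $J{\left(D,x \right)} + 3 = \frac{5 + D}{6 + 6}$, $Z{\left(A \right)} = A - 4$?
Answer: $- \frac{997}{6} \approx -166.17$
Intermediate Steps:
$w{\left(k \right)} = -12$ ($w{\left(k \right)} = -15 + \frac{3}{1} = -15 + 3 \cdot 1 = -15 + 3 = -12$)
$Z{\left(A \right)} = -4 + A$
$J{\left(D,x \right)} = - \frac{31}{12} + \frac{D}{12}$ ($J{\left(D,x \right)} = -3 + \frac{5 + D}{6 + 6} = -3 + \frac{5 + D}{12} = -3 + \left(5 + D\right) \frac{1}{12} = -3 + \left(\frac{5}{12} + \frac{D}{12}\right) = - \frac{31}{12} + \frac{D}{12}$)
$j = \frac{215}{12}$ ($j = \left(- \frac{31}{12} + \frac{1}{12} \left(-12\right)\right) \left(-5\right) = \left(- \frac{31}{12} - 1\right) \left(-5\right) = \left(- \frac{43}{12}\right) \left(-5\right) = \frac{215}{12} \approx 17.917$)
$j Z{\left(-6 \right)} + 13 = \frac{215 \left(-4 - 6\right)}{12} + 13 = \frac{215}{12} \left(-10\right) + 13 = - \frac{1075}{6} + 13 = - \frac{997}{6}$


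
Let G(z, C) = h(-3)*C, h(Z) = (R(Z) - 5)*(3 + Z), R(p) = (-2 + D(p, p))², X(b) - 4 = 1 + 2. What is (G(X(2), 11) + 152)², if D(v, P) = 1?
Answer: 23104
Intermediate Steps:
X(b) = 7 (X(b) = 4 + (1 + 2) = 4 + 3 = 7)
R(p) = 1 (R(p) = (-2 + 1)² = (-1)² = 1)
h(Z) = -12 - 4*Z (h(Z) = (1 - 5)*(3 + Z) = -4*(3 + Z) = -12 - 4*Z)
G(z, C) = 0 (G(z, C) = (-12 - 4*(-3))*C = (-12 + 12)*C = 0*C = 0)
(G(X(2), 11) + 152)² = (0 + 152)² = 152² = 23104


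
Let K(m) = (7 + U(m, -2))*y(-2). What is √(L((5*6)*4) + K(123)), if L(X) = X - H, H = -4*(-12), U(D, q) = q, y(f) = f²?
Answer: 2*√23 ≈ 9.5917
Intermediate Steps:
H = 48
K(m) = 20 (K(m) = (7 - 2)*(-2)² = 5*4 = 20)
L(X) = -48 + X (L(X) = X - 1*48 = X - 48 = -48 + X)
√(L((5*6)*4) + K(123)) = √((-48 + (5*6)*4) + 20) = √((-48 + 30*4) + 20) = √((-48 + 120) + 20) = √(72 + 20) = √92 = 2*√23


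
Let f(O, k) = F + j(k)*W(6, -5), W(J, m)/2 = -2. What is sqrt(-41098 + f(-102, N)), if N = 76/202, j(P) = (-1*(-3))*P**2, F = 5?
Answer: I*sqrt(419207021)/101 ≈ 202.72*I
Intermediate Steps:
W(J, m) = -4 (W(J, m) = 2*(-2) = -4)
j(P) = 3*P**2
N = 38/101 (N = 76*(1/202) = 38/101 ≈ 0.37624)
f(O, k) = 5 - 12*k**2 (f(O, k) = 5 + (3*k**2)*(-4) = 5 - 12*k**2)
sqrt(-41098 + f(-102, N)) = sqrt(-41098 + (5 - 12*(38/101)**2)) = sqrt(-41098 + (5 - 12*1444/10201)) = sqrt(-41098 + (5 - 17328/10201)) = sqrt(-41098 + 33677/10201) = sqrt(-419207021/10201) = I*sqrt(419207021)/101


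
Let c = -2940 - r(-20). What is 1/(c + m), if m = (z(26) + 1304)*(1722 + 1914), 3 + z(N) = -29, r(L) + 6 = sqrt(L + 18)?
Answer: 2311029/10681710077683 + I*sqrt(2)/21363420155366 ≈ 2.1635e-7 + 6.6198e-14*I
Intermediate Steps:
r(L) = -6 + sqrt(18 + L) (r(L) = -6 + sqrt(L + 18) = -6 + sqrt(18 + L))
z(N) = -32 (z(N) = -3 - 29 = -32)
m = 4624992 (m = (-32 + 1304)*(1722 + 1914) = 1272*3636 = 4624992)
c = -2934 - I*sqrt(2) (c = -2940 - (-6 + sqrt(18 - 20)) = -2940 - (-6 + sqrt(-2)) = -2940 - (-6 + I*sqrt(2)) = -2940 + (6 - I*sqrt(2)) = -2934 - I*sqrt(2) ≈ -2934.0 - 1.4142*I)
1/(c + m) = 1/((-2934 - I*sqrt(2)) + 4624992) = 1/(4622058 - I*sqrt(2))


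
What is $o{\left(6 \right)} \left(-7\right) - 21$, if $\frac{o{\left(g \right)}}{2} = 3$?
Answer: $-63$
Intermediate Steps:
$o{\left(g \right)} = 6$ ($o{\left(g \right)} = 2 \cdot 3 = 6$)
$o{\left(6 \right)} \left(-7\right) - 21 = 6 \left(-7\right) - 21 = -42 - 21 = -63$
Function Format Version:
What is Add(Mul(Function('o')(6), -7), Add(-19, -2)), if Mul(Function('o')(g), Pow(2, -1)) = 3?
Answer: -63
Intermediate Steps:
Function('o')(g) = 6 (Function('o')(g) = Mul(2, 3) = 6)
Add(Mul(Function('o')(6), -7), Add(-19, -2)) = Add(Mul(6, -7), Add(-19, -2)) = Add(-42, -21) = -63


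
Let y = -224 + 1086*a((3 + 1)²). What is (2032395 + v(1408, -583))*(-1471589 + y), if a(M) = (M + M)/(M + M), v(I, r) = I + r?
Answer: -2990311550940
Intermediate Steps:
a(M) = 1 (a(M) = (2*M)/((2*M)) = (2*M)*(1/(2*M)) = 1)
y = 862 (y = -224 + 1086*1 = -224 + 1086 = 862)
(2032395 + v(1408, -583))*(-1471589 + y) = (2032395 + (1408 - 583))*(-1471589 + 862) = (2032395 + 825)*(-1470727) = 2033220*(-1470727) = -2990311550940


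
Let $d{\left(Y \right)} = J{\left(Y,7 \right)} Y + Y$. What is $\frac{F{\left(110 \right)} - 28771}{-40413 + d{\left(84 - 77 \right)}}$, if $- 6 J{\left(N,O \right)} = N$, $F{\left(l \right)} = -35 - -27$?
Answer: $\frac{172674}{242485} \approx 0.7121$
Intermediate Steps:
$F{\left(l \right)} = -8$ ($F{\left(l \right)} = -35 + 27 = -8$)
$J{\left(N,O \right)} = - \frac{N}{6}$
$d{\left(Y \right)} = Y - \frac{Y^{2}}{6}$ ($d{\left(Y \right)} = - \frac{Y}{6} Y + Y = - \frac{Y^{2}}{6} + Y = Y - \frac{Y^{2}}{6}$)
$\frac{F{\left(110 \right)} - 28771}{-40413 + d{\left(84 - 77 \right)}} = \frac{-8 - 28771}{-40413 + \frac{\left(84 - 77\right) \left(6 - \left(84 - 77\right)\right)}{6}} = - \frac{28779}{-40413 + \frac{\left(84 - 77\right) \left(6 - \left(84 - 77\right)\right)}{6}} = - \frac{28779}{-40413 + \frac{1}{6} \cdot 7 \left(6 - 7\right)} = - \frac{28779}{-40413 + \frac{1}{6} \cdot 7 \left(-1\right)} = - \frac{28779}{-40413 - \frac{7}{6}} = - \frac{28779}{- \frac{242485}{6}} = \left(-28779\right) \left(- \frac{6}{242485}\right) = \frac{172674}{242485}$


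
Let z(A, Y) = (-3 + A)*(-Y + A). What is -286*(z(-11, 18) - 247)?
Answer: -45474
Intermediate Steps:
z(A, Y) = (-3 + A)*(A - Y)
-286*(z(-11, 18) - 247) = -286*(((-11)² - 3*(-11) + 3*18 - 1*(-11)*18) - 247) = -286*((121 + 33 + 54 + 198) - 247) = -286*(406 - 247) = -286*159 = -45474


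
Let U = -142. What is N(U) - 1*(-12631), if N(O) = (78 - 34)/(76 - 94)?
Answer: 113657/9 ≈ 12629.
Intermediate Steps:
N(O) = -22/9 (N(O) = 44/(-18) = 44*(-1/18) = -22/9)
N(U) - 1*(-12631) = -22/9 - 1*(-12631) = -22/9 + 12631 = 113657/9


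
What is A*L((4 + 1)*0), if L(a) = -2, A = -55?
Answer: 110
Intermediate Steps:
A*L((4 + 1)*0) = -55*(-2) = 110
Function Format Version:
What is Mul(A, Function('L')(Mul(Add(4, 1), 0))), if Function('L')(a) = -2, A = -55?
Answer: 110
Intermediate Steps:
Mul(A, Function('L')(Mul(Add(4, 1), 0))) = Mul(-55, -2) = 110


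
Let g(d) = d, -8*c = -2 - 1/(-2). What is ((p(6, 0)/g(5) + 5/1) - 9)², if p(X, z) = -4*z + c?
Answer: 100489/6400 ≈ 15.701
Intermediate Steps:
c = 3/16 (c = -(-2 - 1/(-2))/8 = -(-2 - 1*(-½))/8 = -(-2 + ½)/8 = -⅛*(-3/2) = 3/16 ≈ 0.18750)
p(X, z) = 3/16 - 4*z (p(X, z) = -4*z + 3/16 = 3/16 - 4*z)
((p(6, 0)/g(5) + 5/1) - 9)² = (((3/16 - 4*0)/5 + 5/1) - 9)² = (((3/16 + 0)*(⅕) + 5*1) - 9)² = (((3/16)*(⅕) + 5) - 9)² = ((3/80 + 5) - 9)² = (403/80 - 9)² = (-317/80)² = 100489/6400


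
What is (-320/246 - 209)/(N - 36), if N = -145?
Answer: 25867/22263 ≈ 1.1619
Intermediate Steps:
(-320/246 - 209)/(N - 36) = (-320/246 - 209)/(-145 - 36) = (-320*1/246 - 209)/(-181) = (-160/123 - 209)*(-1/181) = -25867/123*(-1/181) = 25867/22263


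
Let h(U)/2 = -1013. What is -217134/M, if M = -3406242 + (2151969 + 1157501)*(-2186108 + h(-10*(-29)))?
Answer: 36189/1206927872537 ≈ 2.9984e-8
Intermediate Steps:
h(U) = -2026 (h(U) = 2*(-1013) = -2026)
M = -7241567235222 (M = -3406242 + (2151969 + 1157501)*(-2186108 - 2026) = -3406242 + 3309470*(-2188134) = -3406242 - 7241563828980 = -7241567235222)
-217134/M = -217134/(-7241567235222) = -217134*(-1/7241567235222) = 36189/1206927872537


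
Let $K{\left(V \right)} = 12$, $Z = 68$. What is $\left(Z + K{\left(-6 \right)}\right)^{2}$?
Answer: $6400$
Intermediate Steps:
$\left(Z + K{\left(-6 \right)}\right)^{2} = \left(68 + 12\right)^{2} = 80^{2} = 6400$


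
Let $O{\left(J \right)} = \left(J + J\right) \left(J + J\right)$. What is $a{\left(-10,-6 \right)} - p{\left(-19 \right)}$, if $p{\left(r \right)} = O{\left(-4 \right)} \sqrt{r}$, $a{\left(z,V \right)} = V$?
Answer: $-6 - 64 i \sqrt{19} \approx -6.0 - 278.97 i$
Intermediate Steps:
$O{\left(J \right)} = 4 J^{2}$ ($O{\left(J \right)} = 2 J 2 J = 4 J^{2}$)
$p{\left(r \right)} = 64 \sqrt{r}$ ($p{\left(r \right)} = 4 \left(-4\right)^{2} \sqrt{r} = 4 \cdot 16 \sqrt{r} = 64 \sqrt{r}$)
$a{\left(-10,-6 \right)} - p{\left(-19 \right)} = -6 - 64 \sqrt{-19} = -6 - 64 i \sqrt{19}$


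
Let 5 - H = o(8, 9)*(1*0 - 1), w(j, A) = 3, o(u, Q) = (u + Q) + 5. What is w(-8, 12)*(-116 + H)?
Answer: -267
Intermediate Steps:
o(u, Q) = 5 + Q + u (o(u, Q) = (Q + u) + 5 = 5 + Q + u)
H = 27 (H = 5 - (5 + 9 + 8)*(1*0 - 1) = 5 - 22*(0 - 1) = 5 - 22*(-1) = 5 - 1*(-22) = 5 + 22 = 27)
w(-8, 12)*(-116 + H) = 3*(-116 + 27) = 3*(-89) = -267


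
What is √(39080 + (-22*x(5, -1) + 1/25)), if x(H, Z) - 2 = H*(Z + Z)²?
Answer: √964901/5 ≈ 196.46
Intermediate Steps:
x(H, Z) = 2 + 4*H*Z² (x(H, Z) = 2 + H*(Z + Z)² = 2 + H*(2*Z)² = 2 + H*(4*Z²) = 2 + 4*H*Z²)
√(39080 + (-22*x(5, -1) + 1/25)) = √(39080 + (-22*(2 + 4*5*(-1)²) + 1/25)) = √(39080 + (-22*(2 + 4*5*1) + 1/25)) = √(39080 + (-22*(2 + 20) + 1/25)) = √(39080 + (-22*22 + 1/25)) = √(39080 + (-484 + 1/25)) = √(39080 - 12099/25) = √(964901/25) = √964901/5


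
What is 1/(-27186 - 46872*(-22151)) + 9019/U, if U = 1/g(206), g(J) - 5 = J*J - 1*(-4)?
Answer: 627986404017472891/1640458758 ≈ 3.8281e+8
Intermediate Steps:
g(J) = 9 + J² (g(J) = 5 + (J*J - 1*(-4)) = 5 + (J² + 4) = 5 + (4 + J²) = 9 + J²)
U = 1/42445 (U = 1/(9 + 206²) = 1/(9 + 42436) = 1/42445 ≈ 2.3560e-5)
1/(-27186 - 46872*(-22151)) + 9019/U = 1/(-27186 - 46872*(-22151)) + 9019/(1/42445) = -1/22151/(-74058) + 9019*42445 = -1/74058*(-1/22151) + 382811455 = 1/1640458758 + 382811455 = 627986404017472891/1640458758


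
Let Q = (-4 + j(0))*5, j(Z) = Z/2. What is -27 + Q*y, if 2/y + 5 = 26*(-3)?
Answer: -2201/83 ≈ -26.518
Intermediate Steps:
j(Z) = Z/2 (j(Z) = Z*(½) = Z/2)
y = -2/83 (y = 2/(-5 + 26*(-3)) = 2/(-5 - 78) = 2/(-83) = 2*(-1/83) = -2/83 ≈ -0.024096)
Q = -20 (Q = (-4 + (½)*0)*5 = (-4 + 0)*5 = -4*5 = -20)
-27 + Q*y = -27 - 20*(-2/83) = -27 + 40/83 = -2201/83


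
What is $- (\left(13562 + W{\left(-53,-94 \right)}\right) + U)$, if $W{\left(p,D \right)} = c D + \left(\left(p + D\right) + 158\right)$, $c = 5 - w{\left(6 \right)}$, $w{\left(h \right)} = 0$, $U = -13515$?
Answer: $412$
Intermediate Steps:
$c = 5$ ($c = 5 - 0 = 5 + 0 = 5$)
$W{\left(p,D \right)} = 158 + p + 6 D$ ($W{\left(p,D \right)} = 5 D + \left(\left(p + D\right) + 158\right) = 5 D + \left(\left(D + p\right) + 158\right) = 5 D + \left(158 + D + p\right) = 158 + p + 6 D$)
$- (\left(13562 + W{\left(-53,-94 \right)}\right) + U) = - (\left(13562 + \left(158 - 53 + 6 \left(-94\right)\right)\right) - 13515) = - (\left(13562 - 459\right) - 13515) = - (13103 - 13515) = \left(-1\right) \left(-412\right) = 412$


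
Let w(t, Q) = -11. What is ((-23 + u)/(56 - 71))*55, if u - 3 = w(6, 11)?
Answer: 341/3 ≈ 113.67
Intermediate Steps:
u = -8 (u = 3 - 11 = -8)
((-23 + u)/(56 - 71))*55 = ((-23 - 8)/(56 - 71))*55 = -31/(-15)*55 = -31*(-1/15)*55 = (31/15)*55 = 341/3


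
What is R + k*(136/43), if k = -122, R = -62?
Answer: -19258/43 ≈ -447.86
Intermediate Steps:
R + k*(136/43) = -62 - 16592/43 = -19258/43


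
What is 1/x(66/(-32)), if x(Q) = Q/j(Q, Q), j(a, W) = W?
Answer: 1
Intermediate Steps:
x(Q) = 1 (x(Q) = Q/Q = 1)
1/x(66/(-32)) = 1/1 = 1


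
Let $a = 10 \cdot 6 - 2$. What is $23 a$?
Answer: $1334$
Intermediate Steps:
$a = 58$ ($a = 60 - 2 = 58$)
$23 a = 23 \cdot 58 = 1334$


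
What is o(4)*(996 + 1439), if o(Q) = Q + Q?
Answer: 19480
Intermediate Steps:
o(Q) = 2*Q
o(4)*(996 + 1439) = (2*4)*(996 + 1439) = 8*2435 = 19480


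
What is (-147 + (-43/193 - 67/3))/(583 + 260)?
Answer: -98173/488097 ≈ -0.20113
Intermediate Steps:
(-147 + (-43/193 - 67/3))/(583 + 260) = (-147 + (-43*1/193 - 67*⅓))/843 = (-147 + (-43/193 - 67/3))*(1/843) = (-147 - 13060/579)*(1/843) = -98173/579*1/843 = -98173/488097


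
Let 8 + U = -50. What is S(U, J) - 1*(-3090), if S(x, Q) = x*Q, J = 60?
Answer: -390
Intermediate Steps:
U = -58 (U = -8 - 50 = -58)
S(x, Q) = Q*x
S(U, J) - 1*(-3090) = 60*(-58) - 1*(-3090) = -3480 + 3090 = -390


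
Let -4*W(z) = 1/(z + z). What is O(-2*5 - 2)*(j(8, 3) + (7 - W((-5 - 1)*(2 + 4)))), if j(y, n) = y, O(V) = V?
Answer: -4319/24 ≈ -179.96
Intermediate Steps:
W(z) = -1/(8*z) (W(z) = -1/(4*(z + z)) = -1/(2*z)/4 = -1/(8*z))
O(-2*5 - 2)*(j(8, 3) + (7 - W((-5 - 1)*(2 + 4)))) = (-2*5 - 2)*(8 + (7 - (-1)/(8*((-5 - 1)*(2 + 4))))) = (-10 - 2)*(8 + (7 - (-1)/(8*((-6*6))))) = -12*(8 + (7 - (-1)/(8*(-36)))) = -12*(8 + (7 - (-1)*(-1)/(8*36))) = -12*(8 + (7 - 1*1/288)) = -12*(8 + (7 - 1/288)) = -12*(8 + 2015/288) = -12*4319/288 = -4319/24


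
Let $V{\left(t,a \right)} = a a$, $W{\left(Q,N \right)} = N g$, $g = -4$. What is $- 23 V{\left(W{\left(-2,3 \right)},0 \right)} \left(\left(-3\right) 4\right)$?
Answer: $0$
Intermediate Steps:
$W{\left(Q,N \right)} = - 4 N$ ($W{\left(Q,N \right)} = N \left(-4\right) = - 4 N$)
$V{\left(t,a \right)} = a^{2}$
$- 23 V{\left(W{\left(-2,3 \right)},0 \right)} \left(\left(-3\right) 4\right) = - 23 \cdot 0^{2} \left(\left(-3\right) 4\right) = \left(-23\right) 0 \left(-12\right) = 0 \left(-12\right) = 0$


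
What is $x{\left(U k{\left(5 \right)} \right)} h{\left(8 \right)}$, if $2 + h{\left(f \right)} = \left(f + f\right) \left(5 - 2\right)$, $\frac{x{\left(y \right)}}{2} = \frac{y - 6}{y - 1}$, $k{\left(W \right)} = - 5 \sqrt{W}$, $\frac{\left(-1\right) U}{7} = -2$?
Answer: $\frac{2253448}{24499} + \frac{32200 \sqrt{5}}{24499} \approx 94.92$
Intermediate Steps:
$U = 14$ ($U = \left(-7\right) \left(-2\right) = 14$)
$x{\left(y \right)} = \frac{2 \left(-6 + y\right)}{-1 + y}$ ($x{\left(y \right)} = 2 \frac{y - 6}{y - 1} = 2 \frac{-6 + y}{-1 + y} = \frac{2 \left(-6 + y\right)}{-1 + y}$)
$h{\left(f \right)} = -2 + 6 f$ ($h{\left(f \right)} = -2 + \left(f + f\right) \left(5 - 2\right) = -2 + 2 f 3 = -2 + 6 f$)
$x{\left(U k{\left(5 \right)} \right)} h{\left(8 \right)} = \frac{2 \left(-6 + 14 \left(- 5 \sqrt{5}\right)\right)}{-1 + 14 \left(- 5 \sqrt{5}\right)} \left(-2 + 6 \cdot 8\right) = \frac{2 \left(-6 - 70 \sqrt{5}\right)}{-1 - 70 \sqrt{5}} \left(-2 + 48\right) = \frac{2 \left(-6 - 70 \sqrt{5}\right)}{-1 - 70 \sqrt{5}} \cdot 46 = \frac{92 \left(-6 - 70 \sqrt{5}\right)}{-1 - 70 \sqrt{5}}$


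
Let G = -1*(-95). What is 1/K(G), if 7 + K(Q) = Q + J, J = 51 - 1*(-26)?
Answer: 1/165 ≈ 0.0060606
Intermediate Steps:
G = 95
J = 77 (J = 51 + 26 = 77)
K(Q) = 70 + Q (K(Q) = -7 + (Q + 77) = -7 + (77 + Q) = 70 + Q)
1/K(G) = 1/(70 + 95) = 1/165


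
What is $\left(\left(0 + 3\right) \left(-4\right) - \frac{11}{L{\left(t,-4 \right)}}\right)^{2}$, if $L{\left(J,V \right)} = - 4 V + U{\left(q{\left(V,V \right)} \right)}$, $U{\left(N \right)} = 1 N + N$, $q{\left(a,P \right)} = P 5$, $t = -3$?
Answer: $\frac{76729}{576} \approx 133.21$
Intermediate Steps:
$q{\left(a,P \right)} = 5 P$
$U{\left(N \right)} = 2 N$ ($U{\left(N \right)} = N + N = 2 N$)
$L{\left(J,V \right)} = 6 V$ ($L{\left(J,V \right)} = - 4 V + 2 \cdot 5 V = - 4 V + 10 V = 6 V$)
$\left(\left(0 + 3\right) \left(-4\right) - \frac{11}{L{\left(t,-4 \right)}}\right)^{2} = \left(\left(0 + 3\right) \left(-4\right) - \frac{11}{6 \left(-4\right)}\right)^{2} = \left(3 \left(-4\right) - \frac{11}{-24}\right)^{2} = \left(-12 - - \frac{11}{24}\right)^{2} = \left(-12 + \frac{11}{24}\right)^{2} = \left(- \frac{277}{24}\right)^{2} = \frac{76729}{576}$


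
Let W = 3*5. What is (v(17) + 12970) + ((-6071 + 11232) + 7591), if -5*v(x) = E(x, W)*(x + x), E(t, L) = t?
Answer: 128032/5 ≈ 25606.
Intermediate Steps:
W = 15
v(x) = -2*x²/5 (v(x) = -x*(x + x)/5 = -x*2*x/5 = -2*x²/5)
(v(17) + 12970) + ((-6071 + 11232) + 7591) = (-⅖*17² + 12970) + ((-6071 + 11232) + 7591) = (-⅖*289 + 12970) + (5161 + 7591) = (-578/5 + 12970) + 12752 = 64272/5 + 12752 = 128032/5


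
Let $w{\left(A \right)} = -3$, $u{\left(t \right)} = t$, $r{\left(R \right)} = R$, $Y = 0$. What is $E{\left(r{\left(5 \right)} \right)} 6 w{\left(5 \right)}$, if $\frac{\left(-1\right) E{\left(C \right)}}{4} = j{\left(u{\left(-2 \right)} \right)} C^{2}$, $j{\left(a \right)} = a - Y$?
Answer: $-3600$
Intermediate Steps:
$j{\left(a \right)} = a$ ($j{\left(a \right)} = a - 0 = a + 0 = a$)
$E{\left(C \right)} = 8 C^{2}$ ($E{\left(C \right)} = - 4 \left(- 2 C^{2}\right) = 8 C^{2}$)
$E{\left(r{\left(5 \right)} \right)} 6 w{\left(5 \right)} = 8 \cdot 5^{2} \cdot 6 \left(-3\right) = 8 \cdot 25 \cdot 6 \left(-3\right) = 200 \cdot 6 \left(-3\right) = 1200 \left(-3\right) = -3600$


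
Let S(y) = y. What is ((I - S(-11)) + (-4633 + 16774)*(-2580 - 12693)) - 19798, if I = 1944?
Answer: -185447336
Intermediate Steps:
((I - S(-11)) + (-4633 + 16774)*(-2580 - 12693)) - 19798 = ((1944 - 1*(-11)) + (-4633 + 16774)*(-2580 - 12693)) - 19798 = ((1944 + 11) + 12141*(-15273)) - 19798 = (1955 - 185429493) - 19798 = -185427538 - 19798 = -185447336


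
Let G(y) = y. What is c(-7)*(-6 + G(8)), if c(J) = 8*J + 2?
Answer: -108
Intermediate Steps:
c(J) = 2 + 8*J
c(-7)*(-6 + G(8)) = (2 + 8*(-7))*(-6 + 8) = (2 - 56)*2 = -54*2 = -108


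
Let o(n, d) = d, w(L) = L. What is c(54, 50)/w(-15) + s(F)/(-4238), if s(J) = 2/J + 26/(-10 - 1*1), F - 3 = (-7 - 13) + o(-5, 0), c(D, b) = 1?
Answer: -392773/5943795 ≈ -0.066081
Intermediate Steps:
F = -17 (F = 3 + ((-7 - 13) + 0) = 3 + (-20 + 0) = 3 - 20 = -17)
s(J) = -26/11 + 2/J (s(J) = 2/J + 26/(-10 - 1) = 2/J + 26/(-11) = 2/J + 26*(-1/11) = 2/J - 26/11 = -26/11 + 2/J)
c(54, 50)/w(-15) + s(F)/(-4238) = 1/(-15) + (-26/11 + 2/(-17))/(-4238) = 1*(-1/15) + (-26/11 + 2*(-1/17))*(-1/4238) = -1/15 + (-26/11 - 2/17)*(-1/4238) = -1/15 - 464/187*(-1/4238) = -1/15 + 232/396253 = -392773/5943795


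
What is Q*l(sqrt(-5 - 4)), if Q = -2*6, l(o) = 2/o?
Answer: 8*I ≈ 8.0*I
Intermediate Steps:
Q = -12
Q*l(sqrt(-5 - 4)) = -24/(sqrt(-5 - 4)) = -24/(sqrt(-9)) = -24/(3*I) = -24*(-I/3) = -(-8)*I = 8*I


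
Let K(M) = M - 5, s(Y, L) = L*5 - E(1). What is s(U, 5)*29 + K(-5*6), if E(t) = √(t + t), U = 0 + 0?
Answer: 690 - 29*√2 ≈ 648.99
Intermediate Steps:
U = 0
E(t) = √2*√t (E(t) = √(2*t) = √2*√t)
s(Y, L) = -√2 + 5*L (s(Y, L) = L*5 - √2*√1 = 5*L - √2 = -√2 + 5*L)
K(M) = -5 + M
s(U, 5)*29 + K(-5*6) = (-√2 + 5*5)*29 + (-5 - 5*6) = (-√2 + 25)*29 + (-5 - 30) = (25 - √2)*29 - 35 = (725 - 29*√2) - 35 = 690 - 29*√2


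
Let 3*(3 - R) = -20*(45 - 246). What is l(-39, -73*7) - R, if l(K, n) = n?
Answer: 826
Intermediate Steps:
R = -1337 (R = 3 - (-20)*(45 - 246)/3 = 3 - (-20)*(-201)/3 = 3 - ⅓*4020 = 3 - 1340 = -1337)
l(-39, -73*7) - R = -73*7 - 1*(-1337) = -511 + 1337 = 826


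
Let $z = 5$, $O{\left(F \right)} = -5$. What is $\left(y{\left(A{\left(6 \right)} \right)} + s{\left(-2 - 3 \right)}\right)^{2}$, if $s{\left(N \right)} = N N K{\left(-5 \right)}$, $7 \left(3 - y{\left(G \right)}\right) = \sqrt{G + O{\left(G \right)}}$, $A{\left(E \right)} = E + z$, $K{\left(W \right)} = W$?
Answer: $\frac{\left(854 + \sqrt{6}\right)^{2}}{49} \approx 14970.0$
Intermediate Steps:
$A{\left(E \right)} = 5 + E$ ($A{\left(E \right)} = E + 5 = 5 + E$)
$y{\left(G \right)} = 3 - \frac{\sqrt{-5 + G}}{7}$ ($y{\left(G \right)} = 3 - \frac{\sqrt{G - 5}}{7} = 3 - \frac{\sqrt{-5 + G}}{7}$)
$s{\left(N \right)} = - 5 N^{2}$ ($s{\left(N \right)} = N N \left(-5\right) = N^{2} \left(-5\right) = - 5 N^{2}$)
$\left(y{\left(A{\left(6 \right)} \right)} + s{\left(-2 - 3 \right)}\right)^{2} = \left(\left(3 - \frac{\sqrt{-5 + \left(5 + 6\right)}}{7}\right) - 5 \left(-2 - 3\right)^{2}\right)^{2} = \left(\left(3 - \frac{\sqrt{-5 + 11}}{7}\right) - 5 \left(-5\right)^{2}\right)^{2} = \left(\left(3 - \frac{\sqrt{6}}{7}\right) - 125\right)^{2} = \left(-122 - \frac{\sqrt{6}}{7}\right)^{2}$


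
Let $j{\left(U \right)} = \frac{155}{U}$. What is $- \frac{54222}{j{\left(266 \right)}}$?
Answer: $- \frac{14423052}{155} \approx -93052.0$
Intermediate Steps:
$- \frac{54222}{j{\left(266 \right)}} = - \frac{54222}{155 \cdot \frac{1}{266}} = - \frac{54222}{\frac{155}{266}} = \left(-54222\right) \frac{266}{155} = - \frac{14423052}{155}$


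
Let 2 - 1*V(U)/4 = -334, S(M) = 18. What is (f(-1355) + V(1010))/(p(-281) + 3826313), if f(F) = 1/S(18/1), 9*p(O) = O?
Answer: 24193/68873072 ≈ 0.00035127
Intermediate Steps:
p(O) = O/9
f(F) = 1/18
V(U) = 1344 (V(U) = 8 - 4*(-334) = 8 + 1336 = 1344)
(f(-1355) + V(1010))/(p(-281) + 3826313) = (1/18 + 1344)/((⅑)*(-281) + 3826313) = 24193/(18*(-281/9 + 3826313)) = 24193/(18*(34436536/9)) = (24193/18)*(9/34436536) = 24193/68873072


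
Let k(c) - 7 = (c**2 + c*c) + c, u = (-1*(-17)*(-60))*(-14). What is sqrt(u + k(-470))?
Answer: sqrt(455617) ≈ 674.99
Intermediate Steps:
u = 14280 (u = (17*(-60))*(-14) = -1020*(-14) = 14280)
k(c) = 7 + c + 2*c**2 (k(c) = 7 + ((c**2 + c*c) + c) = 7 + ((c**2 + c**2) + c) = 7 + (2*c**2 + c) = 7 + (c + 2*c**2) = 7 + c + 2*c**2)
sqrt(u + k(-470)) = sqrt(14280 + (7 - 470 + 2*(-470)**2)) = sqrt(14280 + (7 - 470 + 2*220900)) = sqrt(14280 + (7 - 470 + 441800)) = sqrt(14280 + 441337) = sqrt(455617)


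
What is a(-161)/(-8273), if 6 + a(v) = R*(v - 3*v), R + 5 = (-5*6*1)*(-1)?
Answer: -8044/8273 ≈ -0.97232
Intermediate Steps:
R = 25 (R = -5 + (-5*6*1)*(-1) = -5 - 30*1*(-1) = -5 - 30*(-1) = -5 + 30 = 25)
a(v) = -6 - 50*v (a(v) = -6 + 25*(v - 3*v) = -6 + 25*(-2*v) = -6 - 50*v)
a(-161)/(-8273) = (-6 - 50*(-161))/(-8273) = (-6 + 8050)*(-1/8273) = 8044*(-1/8273) = -8044/8273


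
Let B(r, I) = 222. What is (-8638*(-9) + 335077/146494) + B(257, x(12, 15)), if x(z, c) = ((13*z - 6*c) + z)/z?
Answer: 11421593293/146494 ≈ 77966.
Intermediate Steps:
x(z, c) = (-6*c + 14*z)/z (x(z, c) = ((-6*c + 13*z) + z)/z = (-6*c + 14*z)/z)
(-8638*(-9) + 335077/146494) + B(257, x(12, 15)) = (-8638*(-9) + 335077/146494) + 222 = (77742 + 335077*(1/146494)) + 222 = (77742 + 335077/146494) + 222 = 11389071625/146494 + 222 = 11421593293/146494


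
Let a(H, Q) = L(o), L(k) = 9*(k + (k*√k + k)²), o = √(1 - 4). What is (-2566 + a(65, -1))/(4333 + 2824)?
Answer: -2593/7157 - 18*I*√3/7157 + 54*I*3^(¼)*I^(3/2)/7157 ≈ -0.36932 - 0.011378*I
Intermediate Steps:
o = I*√3 (o = √(-3) = I*√3 ≈ 1.732*I)
L(k) = 9*k + 9*(k + k^(3/2))² (L(k) = 9*(k + (k^(3/2) + k)²) = 9*(k + (k + k^(3/2))²) = 9*k + 9*(k + k^(3/2))²)
a(H, Q) = 9*(I*√3 + 3^(¾)*I^(3/2))² + 9*I*√3 (a(H, Q) = 9*(I*√3) + 9*(I*√3 + (I*√3)^(3/2))² = 9*I*√3 + 9*(I*√3 + 3^(¾)*I^(3/2))² = 9*(I*√3 + 3^(¾)*I^(3/2))² + 9*I*√3)
(-2566 + a(65, -1))/(4333 + 2824) = (-2566 + (-27 - 18*I*√3 + 54*I*3^(¼)*I^(3/2)))/(4333 + 2824) = (-2593 - 18*I*√3 + 54*I*3^(¼)*I^(3/2))/7157 = (-2593 - 18*I*√3 + 54*I*3^(¼)*I^(3/2))*(1/7157) = -2593/7157 - 18*I*√3/7157 + 54*I*3^(¼)*I^(3/2)/7157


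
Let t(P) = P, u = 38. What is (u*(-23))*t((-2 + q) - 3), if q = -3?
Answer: 6992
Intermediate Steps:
(u*(-23))*t((-2 + q) - 3) = (38*(-23))*((-2 - 3) - 3) = -874*(-5 - 3) = -874*(-8) = 6992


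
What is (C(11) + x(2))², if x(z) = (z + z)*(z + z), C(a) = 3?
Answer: 361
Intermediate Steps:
x(z) = 4*z² (x(z) = (2*z)*(2*z) = 4*z²)
(C(11) + x(2))² = (3 + 4*2²)² = (3 + 4*4)² = (3 + 16)² = 19² = 361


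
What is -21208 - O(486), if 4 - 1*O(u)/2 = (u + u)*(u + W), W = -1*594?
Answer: -231168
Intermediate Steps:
W = -594
O(u) = 8 - 4*u*(-594 + u) (O(u) = 8 - 2*(u + u)*(u - 594) = 8 - 2*2*u*(-594 + u) = 8 - 4*u*(-594 + u))
-21208 - O(486) = -21208 - (8 - 4*486² + 2376*486) = -21208 - (8 - 4*236196 + 1154736) = -21208 - (8 - 944784 + 1154736) = -21208 - 1*209960 = -21208 - 209960 = -231168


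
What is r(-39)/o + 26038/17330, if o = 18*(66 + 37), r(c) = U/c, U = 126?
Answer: 52236668/34807305 ≈ 1.5007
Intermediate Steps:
r(c) = 126/c
o = 1854 (o = 18*103 = 1854)
r(-39)/o + 26038/17330 = (126/(-39))/1854 + 26038/17330 = (126*(-1/39))*(1/1854) + 26038*(1/17330) = -42/13*1/1854 + 13019/8665 = -7/4017 + 13019/8665 = 52236668/34807305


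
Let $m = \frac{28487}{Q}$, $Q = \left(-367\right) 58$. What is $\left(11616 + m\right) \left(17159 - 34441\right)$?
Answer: $- \frac{2136311742649}{10643} \approx -2.0072 \cdot 10^{8}$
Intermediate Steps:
$Q = -21286$
$m = - \frac{28487}{21286}$ ($m = \frac{28487}{-21286} = 28487 \left(- \frac{1}{21286}\right) = - \frac{28487}{21286} \approx -1.3383$)
$\left(11616 + m\right) \left(17159 - 34441\right) = \left(11616 - \frac{28487}{21286}\right) \left(17159 - 34441\right) = \frac{247229689}{21286} \left(-17282\right) = - \frac{2136311742649}{10643}$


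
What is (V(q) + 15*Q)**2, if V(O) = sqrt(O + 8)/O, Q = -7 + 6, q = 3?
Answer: (45 - sqrt(11))**2/9 ≈ 193.06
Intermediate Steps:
Q = -1
V(O) = sqrt(8 + O)/O
(V(q) + 15*Q)**2 = (sqrt(8 + 3)/3 + 15*(-1))**2 = (sqrt(11)/3 - 15)**2 = (-15 + sqrt(11)/3)**2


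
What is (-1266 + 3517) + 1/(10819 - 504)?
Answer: 23219066/10315 ≈ 2251.0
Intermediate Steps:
(-1266 + 3517) + 1/(10819 - 504) = 2251 + 1/10315 = 23219066/10315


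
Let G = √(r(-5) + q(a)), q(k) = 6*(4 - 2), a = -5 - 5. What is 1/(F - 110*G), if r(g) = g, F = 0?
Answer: -√7/770 ≈ -0.0034360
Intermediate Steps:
a = -10
q(k) = 12 (q(k) = 6*2 = 12)
G = √7 (G = √(-5 + 12) = √7 ≈ 2.6458)
1/(F - 110*G) = 1/(0 - 110*√7) = 1/(-110*√7) = -√7/770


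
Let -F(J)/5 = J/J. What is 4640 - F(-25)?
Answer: 4645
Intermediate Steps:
F(J) = -5 (F(J) = -5*J/J = -5*1 = -5)
4640 - F(-25) = 4640 - 1*(-5) = 4640 + 5 = 4645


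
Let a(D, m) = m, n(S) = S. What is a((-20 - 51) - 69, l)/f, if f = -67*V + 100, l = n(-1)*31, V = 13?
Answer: 31/771 ≈ 0.040208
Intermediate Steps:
l = -31 (l = -1*31 = -31)
f = -771 (f = -67*13 + 100 = -871 + 100 = -771)
a((-20 - 51) - 69, l)/f = -31/(-771) = -31*(-1/771) = 31/771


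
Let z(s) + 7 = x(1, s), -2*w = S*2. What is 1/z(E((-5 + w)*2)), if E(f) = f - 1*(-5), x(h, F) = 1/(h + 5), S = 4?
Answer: -6/41 ≈ -0.14634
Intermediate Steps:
w = -4 (w = -2*2 = -1/2*8 = -4)
x(h, F) = 1/(5 + h)
E(f) = 5 + f (E(f) = f + 5 = 5 + f)
z(s) = -41/6 (z(s) = -7 + 1/(5 + 1) = -7 + 1/6 = -41/6)
1/z(E((-5 + w)*2)) = 1/(-41/6) = -6/41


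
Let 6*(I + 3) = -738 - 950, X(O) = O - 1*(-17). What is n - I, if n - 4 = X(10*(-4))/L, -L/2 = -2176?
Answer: 3764411/13056 ≈ 288.33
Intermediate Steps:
L = 4352 (L = -2*(-2176) = 4352)
X(O) = 17 + O (X(O) = O + 17 = 17 + O)
I = -853/3 (I = -3 + (-738 - 950)/6 = -3 + (⅙)*(-1688) = -3 - 844/3 = -853/3 ≈ -284.33)
n = 17385/4352 (n = 4 + (17 + 10*(-4))/4352 = 4 + (17 - 40)*(1/4352) = 4 - 23*1/4352 = 4 - 23/4352 = 17385/4352 ≈ 3.9947)
n - I = 17385/4352 - 1*(-853/3) = 17385/4352 + 853/3 = 3764411/13056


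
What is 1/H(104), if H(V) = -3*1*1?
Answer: -1/3 ≈ -0.33333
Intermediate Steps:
H(V) = -3 (H(V) = -3*1 = -3)
1/H(104) = 1/(-3) = -1/3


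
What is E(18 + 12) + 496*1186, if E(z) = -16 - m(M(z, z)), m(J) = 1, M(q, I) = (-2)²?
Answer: 588239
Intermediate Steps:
M(q, I) = 4
E(z) = -17 (E(z) = -16 - 1*1 = -16 - 1 = -17)
E(18 + 12) + 496*1186 = -17 + 496*1186 = -17 + 588256 = 588239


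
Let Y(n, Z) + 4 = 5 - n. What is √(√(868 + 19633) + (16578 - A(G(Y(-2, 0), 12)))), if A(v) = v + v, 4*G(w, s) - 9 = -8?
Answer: √(66310 + 4*√20501)/2 ≈ 129.31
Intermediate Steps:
Y(n, Z) = 1 - n (Y(n, Z) = -4 + (5 - n) = 1 - n)
G(w, s) = ¼ (G(w, s) = 9/4 + (¼)*(-8) = 9/4 - 2 = ¼)
A(v) = 2*v
√(√(868 + 19633) + (16578 - A(G(Y(-2, 0), 12)))) = √(√(868 + 19633) + (16578 - 2/4)) = √(√20501 + (16578 - 1*½)) = √(√20501 + (16578 - ½)) = √(√20501 + 33155/2) = √(33155/2 + √20501)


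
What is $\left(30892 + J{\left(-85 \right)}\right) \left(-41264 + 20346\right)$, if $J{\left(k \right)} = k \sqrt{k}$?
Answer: $-646198856 + 1778030 i \sqrt{85} \approx -6.462 \cdot 10^{8} + 1.6393 \cdot 10^{7} i$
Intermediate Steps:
$J{\left(k \right)} = k^{\frac{3}{2}}$
$\left(30892 + J{\left(-85 \right)}\right) \left(-41264 + 20346\right) = \left(30892 + \left(-85\right)^{\frac{3}{2}}\right) \left(-41264 + 20346\right) = \left(30892 - 85 i \sqrt{85}\right) \left(-20918\right) = -646198856 + 1778030 i \sqrt{85}$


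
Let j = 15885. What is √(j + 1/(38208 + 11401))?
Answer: √39093825064294/49609 ≈ 126.04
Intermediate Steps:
√(j + 1/(38208 + 11401)) = √(15885 + 1/(38208 + 11401)) = √(15885 + 1/49609) = √(788038966/49609) = √39093825064294/49609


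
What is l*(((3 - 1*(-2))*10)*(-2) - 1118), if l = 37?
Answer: -45066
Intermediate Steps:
l*(((3 - 1*(-2))*10)*(-2) - 1118) = 37*(((3 - 1*(-2))*10)*(-2) - 1118) = 37*(((3 + 2)*10)*(-2) - 1118) = 37*((5*10)*(-2) - 1118) = 37*(50*(-2) - 1118) = 37*(-100 - 1118) = 37*(-1218) = -45066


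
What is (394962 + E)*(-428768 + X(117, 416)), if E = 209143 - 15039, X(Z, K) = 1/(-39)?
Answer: -9850333965898/39 ≈ -2.5257e+11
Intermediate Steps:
X(Z, K) = -1/39
E = 194104
(394962 + E)*(-428768 + X(117, 416)) = (394962 + 194104)*(-428768 - 1/39) = 589066*(-16721953/39) = -9850333965898/39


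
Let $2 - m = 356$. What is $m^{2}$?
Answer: $125316$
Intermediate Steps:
$m = -354$ ($m = 2 - 356 = -354$)
$m^{2} = \left(-354\right)^{2} = 125316$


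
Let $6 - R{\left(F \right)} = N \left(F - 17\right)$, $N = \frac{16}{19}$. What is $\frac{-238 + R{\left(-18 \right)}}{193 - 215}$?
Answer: $\frac{1924}{209} \approx 9.2057$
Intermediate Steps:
$N = \frac{16}{19}$ ($N = 16 \cdot \frac{1}{19} = \frac{16}{19} \approx 0.8421$)
$R{\left(F \right)} = \frac{386}{19} - \frac{16 F}{19}$ ($R{\left(F \right)} = 6 - \frac{16 \left(F - 17\right)}{19} = 6 - \frac{16 \left(-17 + F\right)}{19} = 6 - \left(- \frac{272}{19} + \frac{16 F}{19}\right) = \frac{386}{19} - \frac{16 F}{19}$)
$\frac{-238 + R{\left(-18 \right)}}{193 - 215} = \frac{-238 + \left(\frac{386}{19} - - \frac{288}{19}\right)}{193 - 215} = \frac{-238 + \left(\frac{386}{19} + \frac{288}{19}\right)}{-22} = \left(-238 + \frac{674}{19}\right) \left(- \frac{1}{22}\right) = \left(- \frac{3848}{19}\right) \left(- \frac{1}{22}\right) = \frac{1924}{209}$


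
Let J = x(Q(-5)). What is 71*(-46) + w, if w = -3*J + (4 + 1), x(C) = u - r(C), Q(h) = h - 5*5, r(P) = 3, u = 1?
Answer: -3255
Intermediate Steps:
Q(h) = -25 + h (Q(h) = h - 25 = -25 + h)
x(C) = -2 (x(C) = 1 - 1*3 = 1 - 3 = -2)
J = -2
w = 11 (w = -3*(-2) + (4 + 1) = 6 + 5 = 11)
71*(-46) + w = 71*(-46) + 11 = -3266 + 11 = -3255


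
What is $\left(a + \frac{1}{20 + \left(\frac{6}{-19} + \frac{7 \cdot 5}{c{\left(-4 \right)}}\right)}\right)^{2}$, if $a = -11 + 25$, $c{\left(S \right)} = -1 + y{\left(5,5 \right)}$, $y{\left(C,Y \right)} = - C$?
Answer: $\frac{493728400}{2493241} \approx 198.03$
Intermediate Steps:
$c{\left(S \right)} = -6$ ($c{\left(S \right)} = -1 - 5 = -6$)
$a = 14$
$\left(a + \frac{1}{20 + \left(\frac{6}{-19} + \frac{7 \cdot 5}{c{\left(-4 \right)}}\right)}\right)^{2} = \left(14 + \frac{1}{20 + \left(\frac{6}{-19} + \frac{7 \cdot 5}{-6}\right)}\right)^{2} = \left(14 + \frac{1}{20 + \left(6 \left(- \frac{1}{19}\right) + 35 \left(- \frac{1}{6}\right)\right)}\right)^{2} = \left(14 + \frac{1}{20 - \frac{701}{114}}\right)^{2} = \left(14 + \frac{1}{\frac{1579}{114}}\right)^{2} = \left(14 + \frac{114}{1579}\right)^{2} = \left(\frac{22220}{1579}\right)^{2} = \frac{493728400}{2493241}$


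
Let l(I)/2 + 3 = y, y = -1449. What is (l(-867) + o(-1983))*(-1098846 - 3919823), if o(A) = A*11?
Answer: 124046441673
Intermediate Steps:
l(I) = -2904 (l(I) = -6 + 2*(-1449) = -6 - 2898 = -2904)
o(A) = 11*A
(l(-867) + o(-1983))*(-1098846 - 3919823) = (-2904 + 11*(-1983))*(-1098846 - 3919823) = (-2904 - 21813)*(-5018669) = -24717*(-5018669) = 124046441673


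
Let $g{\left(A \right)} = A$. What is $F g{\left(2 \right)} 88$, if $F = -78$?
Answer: $-13728$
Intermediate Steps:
$F g{\left(2 \right)} 88 = \left(-78\right) 2 \cdot 88 = \left(-156\right) 88 = -13728$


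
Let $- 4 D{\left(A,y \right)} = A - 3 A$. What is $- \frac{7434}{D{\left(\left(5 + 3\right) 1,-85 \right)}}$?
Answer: $- \frac{3717}{2} \approx -1858.5$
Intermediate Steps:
$D{\left(A,y \right)} = \frac{A}{2}$ ($D{\left(A,y \right)} = - \frac{A - 3 A}{4} = - \frac{\left(-2\right) A}{4} = \frac{A}{2}$)
$- \frac{7434}{D{\left(\left(5 + 3\right) 1,-85 \right)}} = - \frac{7434}{\frac{1}{2} \left(5 + 3\right) 1} = - \frac{7434}{\frac{1}{2} \cdot 8 \cdot 1} = - \frac{7434}{\frac{1}{2} \cdot 8} = - \frac{7434}{4} = \left(-7434\right) \frac{1}{4} = - \frac{3717}{2}$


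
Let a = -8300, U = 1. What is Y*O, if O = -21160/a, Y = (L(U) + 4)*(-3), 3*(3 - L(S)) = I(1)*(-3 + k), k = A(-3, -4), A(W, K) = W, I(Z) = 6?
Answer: -60306/415 ≈ -145.32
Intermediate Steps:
k = -3
L(S) = 15 (L(S) = 3 - 2*(-3 - 3) = 3 - 2*(-6) = 3 - ⅓*(-36) = 3 + 12 = 15)
Y = -57 (Y = (15 + 4)*(-3) = 19*(-3) = -57)
O = 1058/415 (O = -21160/(-8300) = -21160*(-1/8300) = 1058/415 ≈ 2.5494)
Y*O = -57*1058/415 = -60306/415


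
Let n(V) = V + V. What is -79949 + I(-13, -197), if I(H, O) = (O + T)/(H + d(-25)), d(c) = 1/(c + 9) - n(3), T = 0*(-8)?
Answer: -24381293/305 ≈ -79939.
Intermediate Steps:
n(V) = 2*V
T = 0
d(c) = -6 + 1/(9 + c) (d(c) = 1/(c + 9) - 2*3 = 1/(9 + c) - 1*6 = 1/(9 + c) - 6 = -6 + 1/(9 + c))
I(H, O) = O/(-97/16 + H) (I(H, O) = (O + 0)/(H + (-53 - 6*(-25))/(9 - 25)) = O/(H + (-53 + 150)/(-16)) = O/(H - 1/16*97) = O/(H - 97/16) = O/(-97/16 + H))
-79949 + I(-13, -197) = -79949 + 16*(-197)/(-97 + 16*(-13)) = -79949 + 16*(-197)/(-97 - 208) = -79949 + 16*(-197)/(-305) = -79949 + 16*(-197)*(-1/305) = -79949 + 3152/305 = -24381293/305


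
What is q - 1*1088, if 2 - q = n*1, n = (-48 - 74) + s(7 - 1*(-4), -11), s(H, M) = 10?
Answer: -974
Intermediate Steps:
n = -112 (n = (-48 - 74) + 10 = -122 + 10 = -112)
q = 114 (q = 2 - (-112) = 2 - 1*(-112) = 2 + 112 = 114)
q - 1*1088 = 114 - 1*1088 = 114 - 1088 = -974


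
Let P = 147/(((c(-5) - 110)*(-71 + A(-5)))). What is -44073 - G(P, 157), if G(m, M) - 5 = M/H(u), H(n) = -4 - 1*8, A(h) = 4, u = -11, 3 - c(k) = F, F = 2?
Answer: -528779/12 ≈ -44065.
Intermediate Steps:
c(k) = 1 (c(k) = 3 - 1*2 = 3 - 2 = 1)
H(n) = -12 (H(n) = -4 - 8 = -12)
P = 147/7303 (P = 147/(((1 - 110)*(-71 + 4))) = 147/((-109*(-67))) = 147/7303 ≈ 0.020129)
G(m, M) = 5 - M/12 (G(m, M) = 5 + M/(-12) = 5 + M*(-1/12) = 5 - M/12)
-44073 - G(P, 157) = -44073 - (5 - 1/12*157) = -44073 - (5 - 157/12) = -44073 - 1*(-97/12) = -44073 + 97/12 = -528779/12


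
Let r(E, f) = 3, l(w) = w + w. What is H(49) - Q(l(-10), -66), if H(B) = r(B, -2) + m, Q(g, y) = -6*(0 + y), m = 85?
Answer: -308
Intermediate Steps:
l(w) = 2*w
Q(g, y) = -6*y
H(B) = 88 (H(B) = 3 + 85 = 88)
H(49) - Q(l(-10), -66) = 88 - (-6)*(-66) = 88 - 1*396 = 88 - 396 = -308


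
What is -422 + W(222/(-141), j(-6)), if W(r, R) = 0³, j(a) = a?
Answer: -422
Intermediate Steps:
W(r, R) = 0
-422 + W(222/(-141), j(-6)) = -422 + 0 = -422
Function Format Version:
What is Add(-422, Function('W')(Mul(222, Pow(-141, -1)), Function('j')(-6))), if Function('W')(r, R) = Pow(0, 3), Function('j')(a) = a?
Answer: -422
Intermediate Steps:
Function('W')(r, R) = 0
Add(-422, Function('W')(Mul(222, Pow(-141, -1)), Function('j')(-6))) = Add(-422, 0) = -422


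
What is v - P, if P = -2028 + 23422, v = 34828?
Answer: 13434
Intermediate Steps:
P = 21394
v - P = 34828 - 1*21394 = 34828 - 21394 = 13434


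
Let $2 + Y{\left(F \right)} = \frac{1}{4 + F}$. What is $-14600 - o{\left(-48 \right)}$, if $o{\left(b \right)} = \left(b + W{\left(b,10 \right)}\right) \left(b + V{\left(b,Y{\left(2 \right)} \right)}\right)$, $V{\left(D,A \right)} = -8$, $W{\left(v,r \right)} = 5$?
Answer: $-17008$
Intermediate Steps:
$Y{\left(F \right)} = -2 + \frac{1}{4 + F}$
$o{\left(b \right)} = \left(-8 + b\right) \left(5 + b\right)$ ($o{\left(b \right)} = \left(b + 5\right) \left(b - 8\right) = \left(5 + b\right) \left(-8 + b\right) = \left(-8 + b\right) \left(5 + b\right)$)
$-14600 - o{\left(-48 \right)} = -14600 - \left(-40 + \left(-48\right)^{2} - -144\right) = -14600 - \left(-40 + 2304 + 144\right) = -14600 - 2408 = -17008$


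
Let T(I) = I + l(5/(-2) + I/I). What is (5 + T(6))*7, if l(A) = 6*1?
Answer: 119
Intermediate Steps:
l(A) = 6
T(I) = 6 + I (T(I) = I + 6 = 6 + I)
(5 + T(6))*7 = (5 + (6 + 6))*7 = (5 + 12)*7 = 17*7 = 119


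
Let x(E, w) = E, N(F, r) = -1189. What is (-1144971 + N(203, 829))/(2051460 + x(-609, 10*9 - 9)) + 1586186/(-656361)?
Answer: -1335108622682/448699537737 ≈ -2.9755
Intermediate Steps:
(-1144971 + N(203, 829))/(2051460 + x(-609, 10*9 - 9)) + 1586186/(-656361) = (-1144971 - 1189)/(2051460 - 609) + 1586186/(-656361) = -1146160/2050851 + 1586186*(-1/656361) = -1146160*1/2050851 - 1586186/656361 = -1146160/2050851 - 1586186/656361 = -1335108622682/448699537737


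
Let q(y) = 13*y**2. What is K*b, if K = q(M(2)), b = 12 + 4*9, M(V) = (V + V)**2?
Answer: 159744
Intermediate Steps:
M(V) = 4*V**2 (M(V) = (2*V)**2 = 4*V**2)
b = 48 (b = 12 + 36 = 48)
K = 3328 (K = 13*(4*2**2)**2 = 13*(4*4)**2 = 13*16**2 = 13*256 = 3328)
K*b = 3328*48 = 159744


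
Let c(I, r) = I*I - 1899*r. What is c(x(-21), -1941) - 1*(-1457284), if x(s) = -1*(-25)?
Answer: 5143868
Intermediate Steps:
x(s) = 25
c(I, r) = I² - 1899*r
c(x(-21), -1941) - 1*(-1457284) = (25² - 1899*(-1941)) - 1*(-1457284) = (625 + 3685959) + 1457284 = 3686584 + 1457284 = 5143868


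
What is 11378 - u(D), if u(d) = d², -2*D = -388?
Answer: -26258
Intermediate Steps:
D = 194 (D = -½*(-388) = 194)
11378 - u(D) = 11378 - 1*194² = 11378 - 1*37636 = 11378 - 37636 = -26258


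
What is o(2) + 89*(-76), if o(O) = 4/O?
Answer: -6762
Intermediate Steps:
o(2) + 89*(-76) = 4/2 + 89*(-76) = 4*(1/2) - 6764 = 2 - 6764 = -6762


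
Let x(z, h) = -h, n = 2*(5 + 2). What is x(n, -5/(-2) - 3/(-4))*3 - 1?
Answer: -43/4 ≈ -10.750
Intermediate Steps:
n = 14 (n = 2*7 = 14)
x(n, -5/(-2) - 3/(-4))*3 - 1 = -(-5/(-2) - 3/(-4))*3 - 1 = -(-5*(-1/2) - 3*(-1/4))*3 - 1 = -(5/2 + 3/4)*3 - 1 = -1*13/4*3 - 1 = -13/4*3 - 1 = -39/4 - 1 = -43/4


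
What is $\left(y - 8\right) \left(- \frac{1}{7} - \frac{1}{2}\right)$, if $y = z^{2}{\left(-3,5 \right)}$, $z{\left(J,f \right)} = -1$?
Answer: $\frac{9}{2} \approx 4.5$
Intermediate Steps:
$y = 1$ ($y = \left(-1\right)^{2} = 1$)
$\left(y - 8\right) \left(- \frac{1}{7} - \frac{1}{2}\right) = \left(1 - 8\right) \left(- \frac{1}{7} - \frac{1}{2}\right) = - 7 \left(\left(-1\right) \frac{1}{7} - \frac{1}{2}\right) = - 7 \left(- \frac{1}{7} - \frac{1}{2}\right) = \left(-7\right) \left(- \frac{9}{14}\right) = \frac{9}{2}$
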